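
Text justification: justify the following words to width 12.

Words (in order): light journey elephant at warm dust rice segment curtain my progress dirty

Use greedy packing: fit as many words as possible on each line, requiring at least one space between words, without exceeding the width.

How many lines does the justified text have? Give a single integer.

Answer: 8

Derivation:
Line 1: ['light'] (min_width=5, slack=7)
Line 2: ['journey'] (min_width=7, slack=5)
Line 3: ['elephant', 'at'] (min_width=11, slack=1)
Line 4: ['warm', 'dust'] (min_width=9, slack=3)
Line 5: ['rice', 'segment'] (min_width=12, slack=0)
Line 6: ['curtain', 'my'] (min_width=10, slack=2)
Line 7: ['progress'] (min_width=8, slack=4)
Line 8: ['dirty'] (min_width=5, slack=7)
Total lines: 8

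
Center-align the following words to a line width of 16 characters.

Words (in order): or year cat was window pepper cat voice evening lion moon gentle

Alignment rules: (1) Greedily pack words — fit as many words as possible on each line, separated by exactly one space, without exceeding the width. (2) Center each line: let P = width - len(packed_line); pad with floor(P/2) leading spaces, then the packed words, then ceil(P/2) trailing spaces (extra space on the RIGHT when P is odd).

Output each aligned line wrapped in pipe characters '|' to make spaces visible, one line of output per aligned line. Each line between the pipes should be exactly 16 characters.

Line 1: ['or', 'year', 'cat', 'was'] (min_width=15, slack=1)
Line 2: ['window', 'pepper'] (min_width=13, slack=3)
Line 3: ['cat', 'voice'] (min_width=9, slack=7)
Line 4: ['evening', 'lion'] (min_width=12, slack=4)
Line 5: ['moon', 'gentle'] (min_width=11, slack=5)

Answer: |or year cat was |
| window pepper  |
|   cat voice    |
|  evening lion  |
|  moon gentle   |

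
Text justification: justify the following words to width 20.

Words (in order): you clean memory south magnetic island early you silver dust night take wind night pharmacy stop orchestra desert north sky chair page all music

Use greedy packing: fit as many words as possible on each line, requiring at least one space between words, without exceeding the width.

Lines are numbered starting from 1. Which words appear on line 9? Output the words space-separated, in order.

Line 1: ['you', 'clean', 'memory'] (min_width=16, slack=4)
Line 2: ['south', 'magnetic'] (min_width=14, slack=6)
Line 3: ['island', 'early', 'you'] (min_width=16, slack=4)
Line 4: ['silver', 'dust', 'night'] (min_width=17, slack=3)
Line 5: ['take', 'wind', 'night'] (min_width=15, slack=5)
Line 6: ['pharmacy', 'stop'] (min_width=13, slack=7)
Line 7: ['orchestra', 'desert'] (min_width=16, slack=4)
Line 8: ['north', 'sky', 'chair', 'page'] (min_width=20, slack=0)
Line 9: ['all', 'music'] (min_width=9, slack=11)

Answer: all music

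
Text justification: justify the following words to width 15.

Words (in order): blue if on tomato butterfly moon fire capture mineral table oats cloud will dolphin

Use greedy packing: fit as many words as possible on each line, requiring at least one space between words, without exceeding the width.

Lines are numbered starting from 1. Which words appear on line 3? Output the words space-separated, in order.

Line 1: ['blue', 'if', 'on'] (min_width=10, slack=5)
Line 2: ['tomato'] (min_width=6, slack=9)
Line 3: ['butterfly', 'moon'] (min_width=14, slack=1)
Line 4: ['fire', 'capture'] (min_width=12, slack=3)
Line 5: ['mineral', 'table'] (min_width=13, slack=2)
Line 6: ['oats', 'cloud', 'will'] (min_width=15, slack=0)
Line 7: ['dolphin'] (min_width=7, slack=8)

Answer: butterfly moon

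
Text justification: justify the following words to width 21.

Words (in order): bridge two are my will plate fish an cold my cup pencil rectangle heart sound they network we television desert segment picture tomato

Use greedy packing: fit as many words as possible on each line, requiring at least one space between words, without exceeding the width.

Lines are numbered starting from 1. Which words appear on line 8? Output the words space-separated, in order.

Line 1: ['bridge', 'two', 'are', 'my'] (min_width=17, slack=4)
Line 2: ['will', 'plate', 'fish', 'an'] (min_width=18, slack=3)
Line 3: ['cold', 'my', 'cup', 'pencil'] (min_width=18, slack=3)
Line 4: ['rectangle', 'heart', 'sound'] (min_width=21, slack=0)
Line 5: ['they', 'network', 'we'] (min_width=15, slack=6)
Line 6: ['television', 'desert'] (min_width=17, slack=4)
Line 7: ['segment', 'picture'] (min_width=15, slack=6)
Line 8: ['tomato'] (min_width=6, slack=15)

Answer: tomato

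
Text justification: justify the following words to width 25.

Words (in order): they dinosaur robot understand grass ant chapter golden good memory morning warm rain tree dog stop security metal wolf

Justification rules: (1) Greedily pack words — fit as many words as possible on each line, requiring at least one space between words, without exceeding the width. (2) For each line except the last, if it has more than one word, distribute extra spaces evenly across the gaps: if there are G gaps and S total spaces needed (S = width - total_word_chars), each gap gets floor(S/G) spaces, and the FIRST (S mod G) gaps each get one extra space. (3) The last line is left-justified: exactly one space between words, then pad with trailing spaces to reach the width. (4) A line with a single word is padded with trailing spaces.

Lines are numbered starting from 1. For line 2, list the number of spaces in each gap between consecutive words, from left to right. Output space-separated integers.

Line 1: ['they', 'dinosaur', 'robot'] (min_width=19, slack=6)
Line 2: ['understand', 'grass', 'ant'] (min_width=20, slack=5)
Line 3: ['chapter', 'golden', 'good'] (min_width=19, slack=6)
Line 4: ['memory', 'morning', 'warm', 'rain'] (min_width=24, slack=1)
Line 5: ['tree', 'dog', 'stop', 'security'] (min_width=22, slack=3)
Line 6: ['metal', 'wolf'] (min_width=10, slack=15)

Answer: 4 3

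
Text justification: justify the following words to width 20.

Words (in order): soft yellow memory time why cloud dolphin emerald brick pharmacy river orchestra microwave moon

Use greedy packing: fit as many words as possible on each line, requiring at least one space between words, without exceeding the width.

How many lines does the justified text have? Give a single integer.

Line 1: ['soft', 'yellow', 'memory'] (min_width=18, slack=2)
Line 2: ['time', 'why', 'cloud'] (min_width=14, slack=6)
Line 3: ['dolphin', 'emerald'] (min_width=15, slack=5)
Line 4: ['brick', 'pharmacy', 'river'] (min_width=20, slack=0)
Line 5: ['orchestra', 'microwave'] (min_width=19, slack=1)
Line 6: ['moon'] (min_width=4, slack=16)
Total lines: 6

Answer: 6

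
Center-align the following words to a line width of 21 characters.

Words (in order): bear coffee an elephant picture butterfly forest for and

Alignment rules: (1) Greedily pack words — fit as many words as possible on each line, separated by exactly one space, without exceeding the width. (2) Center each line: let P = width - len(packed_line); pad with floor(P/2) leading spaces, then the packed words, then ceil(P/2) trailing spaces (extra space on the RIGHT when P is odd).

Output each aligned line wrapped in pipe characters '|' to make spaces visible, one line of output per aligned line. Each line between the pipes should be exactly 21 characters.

Answer: |   bear coffee an    |
|  elephant picture   |
|butterfly forest for |
|         and         |

Derivation:
Line 1: ['bear', 'coffee', 'an'] (min_width=14, slack=7)
Line 2: ['elephant', 'picture'] (min_width=16, slack=5)
Line 3: ['butterfly', 'forest', 'for'] (min_width=20, slack=1)
Line 4: ['and'] (min_width=3, slack=18)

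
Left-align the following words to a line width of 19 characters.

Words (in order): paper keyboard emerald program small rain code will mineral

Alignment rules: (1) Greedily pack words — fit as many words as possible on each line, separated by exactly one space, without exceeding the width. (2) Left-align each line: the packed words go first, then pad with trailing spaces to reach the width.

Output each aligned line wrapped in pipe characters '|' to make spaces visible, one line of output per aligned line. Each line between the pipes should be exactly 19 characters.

Answer: |paper keyboard     |
|emerald program    |
|small rain code    |
|will mineral       |

Derivation:
Line 1: ['paper', 'keyboard'] (min_width=14, slack=5)
Line 2: ['emerald', 'program'] (min_width=15, slack=4)
Line 3: ['small', 'rain', 'code'] (min_width=15, slack=4)
Line 4: ['will', 'mineral'] (min_width=12, slack=7)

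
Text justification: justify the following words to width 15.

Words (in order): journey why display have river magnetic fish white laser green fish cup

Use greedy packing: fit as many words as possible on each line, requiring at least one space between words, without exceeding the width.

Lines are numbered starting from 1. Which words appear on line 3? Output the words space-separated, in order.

Line 1: ['journey', 'why'] (min_width=11, slack=4)
Line 2: ['display', 'have'] (min_width=12, slack=3)
Line 3: ['river', 'magnetic'] (min_width=14, slack=1)
Line 4: ['fish', 'white'] (min_width=10, slack=5)
Line 5: ['laser', 'green'] (min_width=11, slack=4)
Line 6: ['fish', 'cup'] (min_width=8, slack=7)

Answer: river magnetic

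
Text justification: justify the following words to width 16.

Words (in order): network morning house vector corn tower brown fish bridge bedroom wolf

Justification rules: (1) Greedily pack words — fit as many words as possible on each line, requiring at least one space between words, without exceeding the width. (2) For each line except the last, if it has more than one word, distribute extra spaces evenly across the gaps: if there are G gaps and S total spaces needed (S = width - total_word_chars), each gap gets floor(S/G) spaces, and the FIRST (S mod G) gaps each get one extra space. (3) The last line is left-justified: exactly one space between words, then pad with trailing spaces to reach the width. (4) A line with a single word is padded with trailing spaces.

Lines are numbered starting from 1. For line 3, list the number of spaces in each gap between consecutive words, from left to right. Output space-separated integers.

Line 1: ['network', 'morning'] (min_width=15, slack=1)
Line 2: ['house', 'vector'] (min_width=12, slack=4)
Line 3: ['corn', 'tower', 'brown'] (min_width=16, slack=0)
Line 4: ['fish', 'bridge'] (min_width=11, slack=5)
Line 5: ['bedroom', 'wolf'] (min_width=12, slack=4)

Answer: 1 1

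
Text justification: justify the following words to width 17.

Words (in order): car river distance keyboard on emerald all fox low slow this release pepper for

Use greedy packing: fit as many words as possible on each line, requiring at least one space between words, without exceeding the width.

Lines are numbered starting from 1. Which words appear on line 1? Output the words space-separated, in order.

Line 1: ['car', 'river'] (min_width=9, slack=8)
Line 2: ['distance', 'keyboard'] (min_width=17, slack=0)
Line 3: ['on', 'emerald', 'all'] (min_width=14, slack=3)
Line 4: ['fox', 'low', 'slow', 'this'] (min_width=17, slack=0)
Line 5: ['release', 'pepper'] (min_width=14, slack=3)
Line 6: ['for'] (min_width=3, slack=14)

Answer: car river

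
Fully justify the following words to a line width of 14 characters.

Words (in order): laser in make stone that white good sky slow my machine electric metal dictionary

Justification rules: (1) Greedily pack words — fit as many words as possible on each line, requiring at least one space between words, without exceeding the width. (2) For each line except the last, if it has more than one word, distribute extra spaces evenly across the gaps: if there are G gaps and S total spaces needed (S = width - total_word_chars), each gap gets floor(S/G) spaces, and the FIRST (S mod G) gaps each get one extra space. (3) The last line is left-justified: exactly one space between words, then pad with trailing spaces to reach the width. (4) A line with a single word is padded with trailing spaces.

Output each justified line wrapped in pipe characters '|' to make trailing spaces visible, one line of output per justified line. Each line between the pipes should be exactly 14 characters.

Line 1: ['laser', 'in', 'make'] (min_width=13, slack=1)
Line 2: ['stone', 'that'] (min_width=10, slack=4)
Line 3: ['white', 'good', 'sky'] (min_width=14, slack=0)
Line 4: ['slow', 'my'] (min_width=7, slack=7)
Line 5: ['machine'] (min_width=7, slack=7)
Line 6: ['electric', 'metal'] (min_width=14, slack=0)
Line 7: ['dictionary'] (min_width=10, slack=4)

Answer: |laser  in make|
|stone     that|
|white good sky|
|slow        my|
|machine       |
|electric metal|
|dictionary    |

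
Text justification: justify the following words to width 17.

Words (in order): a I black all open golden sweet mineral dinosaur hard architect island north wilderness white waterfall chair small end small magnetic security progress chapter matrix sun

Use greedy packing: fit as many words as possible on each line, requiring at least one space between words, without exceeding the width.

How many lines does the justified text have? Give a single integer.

Line 1: ['a', 'I', 'black', 'all'] (min_width=13, slack=4)
Line 2: ['open', 'golden', 'sweet'] (min_width=17, slack=0)
Line 3: ['mineral', 'dinosaur'] (min_width=16, slack=1)
Line 4: ['hard', 'architect'] (min_width=14, slack=3)
Line 5: ['island', 'north'] (min_width=12, slack=5)
Line 6: ['wilderness', 'white'] (min_width=16, slack=1)
Line 7: ['waterfall', 'chair'] (min_width=15, slack=2)
Line 8: ['small', 'end', 'small'] (min_width=15, slack=2)
Line 9: ['magnetic', 'security'] (min_width=17, slack=0)
Line 10: ['progress', 'chapter'] (min_width=16, slack=1)
Line 11: ['matrix', 'sun'] (min_width=10, slack=7)
Total lines: 11

Answer: 11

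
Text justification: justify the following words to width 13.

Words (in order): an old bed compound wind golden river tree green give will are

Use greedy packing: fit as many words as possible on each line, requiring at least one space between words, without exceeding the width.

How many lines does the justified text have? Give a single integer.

Answer: 5

Derivation:
Line 1: ['an', 'old', 'bed'] (min_width=10, slack=3)
Line 2: ['compound', 'wind'] (min_width=13, slack=0)
Line 3: ['golden', 'river'] (min_width=12, slack=1)
Line 4: ['tree', 'green'] (min_width=10, slack=3)
Line 5: ['give', 'will', 'are'] (min_width=13, slack=0)
Total lines: 5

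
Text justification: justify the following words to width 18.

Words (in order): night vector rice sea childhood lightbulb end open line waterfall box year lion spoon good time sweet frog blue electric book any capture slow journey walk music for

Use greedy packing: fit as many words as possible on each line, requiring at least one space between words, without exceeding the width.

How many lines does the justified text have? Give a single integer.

Answer: 10

Derivation:
Line 1: ['night', 'vector', 'rice'] (min_width=17, slack=1)
Line 2: ['sea', 'childhood'] (min_width=13, slack=5)
Line 3: ['lightbulb', 'end', 'open'] (min_width=18, slack=0)
Line 4: ['line', 'waterfall', 'box'] (min_width=18, slack=0)
Line 5: ['year', 'lion', 'spoon'] (min_width=15, slack=3)
Line 6: ['good', 'time', 'sweet'] (min_width=15, slack=3)
Line 7: ['frog', 'blue', 'electric'] (min_width=18, slack=0)
Line 8: ['book', 'any', 'capture'] (min_width=16, slack=2)
Line 9: ['slow', 'journey', 'walk'] (min_width=17, slack=1)
Line 10: ['music', 'for'] (min_width=9, slack=9)
Total lines: 10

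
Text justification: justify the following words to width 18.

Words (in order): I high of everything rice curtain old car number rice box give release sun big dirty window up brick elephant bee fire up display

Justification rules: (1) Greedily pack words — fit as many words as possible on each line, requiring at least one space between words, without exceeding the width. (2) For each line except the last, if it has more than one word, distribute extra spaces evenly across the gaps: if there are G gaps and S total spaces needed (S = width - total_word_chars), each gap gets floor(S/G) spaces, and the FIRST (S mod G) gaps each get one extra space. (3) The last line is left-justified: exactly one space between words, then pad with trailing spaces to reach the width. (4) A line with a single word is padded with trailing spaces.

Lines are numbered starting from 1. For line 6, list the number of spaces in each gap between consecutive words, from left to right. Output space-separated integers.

Line 1: ['I', 'high', 'of'] (min_width=9, slack=9)
Line 2: ['everything', 'rice'] (min_width=15, slack=3)
Line 3: ['curtain', 'old', 'car'] (min_width=15, slack=3)
Line 4: ['number', 'rice', 'box'] (min_width=15, slack=3)
Line 5: ['give', 'release', 'sun'] (min_width=16, slack=2)
Line 6: ['big', 'dirty', 'window'] (min_width=16, slack=2)
Line 7: ['up', 'brick', 'elephant'] (min_width=17, slack=1)
Line 8: ['bee', 'fire', 'up'] (min_width=11, slack=7)
Line 9: ['display'] (min_width=7, slack=11)

Answer: 2 2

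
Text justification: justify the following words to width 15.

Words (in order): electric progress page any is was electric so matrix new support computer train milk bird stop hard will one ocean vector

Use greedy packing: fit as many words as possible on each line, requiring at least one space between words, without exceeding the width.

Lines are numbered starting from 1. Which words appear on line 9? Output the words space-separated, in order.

Line 1: ['electric'] (min_width=8, slack=7)
Line 2: ['progress', 'page'] (min_width=13, slack=2)
Line 3: ['any', 'is', 'was'] (min_width=10, slack=5)
Line 4: ['electric', 'so'] (min_width=11, slack=4)
Line 5: ['matrix', 'new'] (min_width=10, slack=5)
Line 6: ['support'] (min_width=7, slack=8)
Line 7: ['computer', 'train'] (min_width=14, slack=1)
Line 8: ['milk', 'bird', 'stop'] (min_width=14, slack=1)
Line 9: ['hard', 'will', 'one'] (min_width=13, slack=2)
Line 10: ['ocean', 'vector'] (min_width=12, slack=3)

Answer: hard will one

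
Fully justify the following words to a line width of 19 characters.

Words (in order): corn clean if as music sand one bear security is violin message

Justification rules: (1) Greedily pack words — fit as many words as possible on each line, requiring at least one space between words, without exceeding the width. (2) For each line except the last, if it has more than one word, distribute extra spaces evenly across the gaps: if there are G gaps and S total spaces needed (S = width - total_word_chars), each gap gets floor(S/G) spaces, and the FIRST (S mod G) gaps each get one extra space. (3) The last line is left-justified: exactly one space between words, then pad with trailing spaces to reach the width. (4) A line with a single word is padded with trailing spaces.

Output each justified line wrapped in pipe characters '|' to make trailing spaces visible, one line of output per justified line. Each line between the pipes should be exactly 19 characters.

Answer: |corn  clean  if  as|
|music sand one bear|
|security  is violin|
|message            |

Derivation:
Line 1: ['corn', 'clean', 'if', 'as'] (min_width=16, slack=3)
Line 2: ['music', 'sand', 'one', 'bear'] (min_width=19, slack=0)
Line 3: ['security', 'is', 'violin'] (min_width=18, slack=1)
Line 4: ['message'] (min_width=7, slack=12)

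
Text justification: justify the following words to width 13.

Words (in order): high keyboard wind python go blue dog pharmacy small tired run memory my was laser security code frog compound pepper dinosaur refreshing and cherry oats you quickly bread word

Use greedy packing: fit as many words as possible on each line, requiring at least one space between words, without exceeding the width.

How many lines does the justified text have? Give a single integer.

Answer: 16

Derivation:
Line 1: ['high', 'keyboard'] (min_width=13, slack=0)
Line 2: ['wind', 'python'] (min_width=11, slack=2)
Line 3: ['go', 'blue', 'dog'] (min_width=11, slack=2)
Line 4: ['pharmacy'] (min_width=8, slack=5)
Line 5: ['small', 'tired'] (min_width=11, slack=2)
Line 6: ['run', 'memory', 'my'] (min_width=13, slack=0)
Line 7: ['was', 'laser'] (min_width=9, slack=4)
Line 8: ['security', 'code'] (min_width=13, slack=0)
Line 9: ['frog', 'compound'] (min_width=13, slack=0)
Line 10: ['pepper'] (min_width=6, slack=7)
Line 11: ['dinosaur'] (min_width=8, slack=5)
Line 12: ['refreshing'] (min_width=10, slack=3)
Line 13: ['and', 'cherry'] (min_width=10, slack=3)
Line 14: ['oats', 'you'] (min_width=8, slack=5)
Line 15: ['quickly', 'bread'] (min_width=13, slack=0)
Line 16: ['word'] (min_width=4, slack=9)
Total lines: 16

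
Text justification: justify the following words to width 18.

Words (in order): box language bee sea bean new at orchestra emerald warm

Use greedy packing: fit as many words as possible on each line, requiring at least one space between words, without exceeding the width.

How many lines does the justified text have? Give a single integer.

Answer: 4

Derivation:
Line 1: ['box', 'language', 'bee'] (min_width=16, slack=2)
Line 2: ['sea', 'bean', 'new', 'at'] (min_width=15, slack=3)
Line 3: ['orchestra', 'emerald'] (min_width=17, slack=1)
Line 4: ['warm'] (min_width=4, slack=14)
Total lines: 4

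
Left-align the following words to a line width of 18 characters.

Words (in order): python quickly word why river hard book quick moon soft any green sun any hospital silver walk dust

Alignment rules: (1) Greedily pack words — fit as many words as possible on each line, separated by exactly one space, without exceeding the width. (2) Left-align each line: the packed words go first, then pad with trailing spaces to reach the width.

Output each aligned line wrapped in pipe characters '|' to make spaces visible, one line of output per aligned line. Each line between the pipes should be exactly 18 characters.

Answer: |python quickly    |
|word why river    |
|hard book quick   |
|moon soft any     |
|green sun any     |
|hospital silver   |
|walk dust         |

Derivation:
Line 1: ['python', 'quickly'] (min_width=14, slack=4)
Line 2: ['word', 'why', 'river'] (min_width=14, slack=4)
Line 3: ['hard', 'book', 'quick'] (min_width=15, slack=3)
Line 4: ['moon', 'soft', 'any'] (min_width=13, slack=5)
Line 5: ['green', 'sun', 'any'] (min_width=13, slack=5)
Line 6: ['hospital', 'silver'] (min_width=15, slack=3)
Line 7: ['walk', 'dust'] (min_width=9, slack=9)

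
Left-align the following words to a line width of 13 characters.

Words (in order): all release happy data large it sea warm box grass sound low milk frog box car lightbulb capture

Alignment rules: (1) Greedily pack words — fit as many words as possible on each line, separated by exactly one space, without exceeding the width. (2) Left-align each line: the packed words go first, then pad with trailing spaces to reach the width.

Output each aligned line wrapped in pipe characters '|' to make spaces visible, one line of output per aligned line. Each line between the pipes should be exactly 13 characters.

Line 1: ['all', 'release'] (min_width=11, slack=2)
Line 2: ['happy', 'data'] (min_width=10, slack=3)
Line 3: ['large', 'it', 'sea'] (min_width=12, slack=1)
Line 4: ['warm', 'box'] (min_width=8, slack=5)
Line 5: ['grass', 'sound'] (min_width=11, slack=2)
Line 6: ['low', 'milk', 'frog'] (min_width=13, slack=0)
Line 7: ['box', 'car'] (min_width=7, slack=6)
Line 8: ['lightbulb'] (min_width=9, slack=4)
Line 9: ['capture'] (min_width=7, slack=6)

Answer: |all release  |
|happy data   |
|large it sea |
|warm box     |
|grass sound  |
|low milk frog|
|box car      |
|lightbulb    |
|capture      |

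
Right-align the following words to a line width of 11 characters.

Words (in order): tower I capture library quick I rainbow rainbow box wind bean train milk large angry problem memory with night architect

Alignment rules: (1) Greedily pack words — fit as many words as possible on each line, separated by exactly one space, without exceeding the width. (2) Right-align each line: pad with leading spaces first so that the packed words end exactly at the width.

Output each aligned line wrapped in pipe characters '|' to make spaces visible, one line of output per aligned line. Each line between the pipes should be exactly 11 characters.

Answer: |    tower I|
|    capture|
|    library|
|    quick I|
|    rainbow|
|rainbow box|
|  wind bean|
| train milk|
|large angry|
|    problem|
|memory with|
|      night|
|  architect|

Derivation:
Line 1: ['tower', 'I'] (min_width=7, slack=4)
Line 2: ['capture'] (min_width=7, slack=4)
Line 3: ['library'] (min_width=7, slack=4)
Line 4: ['quick', 'I'] (min_width=7, slack=4)
Line 5: ['rainbow'] (min_width=7, slack=4)
Line 6: ['rainbow', 'box'] (min_width=11, slack=0)
Line 7: ['wind', 'bean'] (min_width=9, slack=2)
Line 8: ['train', 'milk'] (min_width=10, slack=1)
Line 9: ['large', 'angry'] (min_width=11, slack=0)
Line 10: ['problem'] (min_width=7, slack=4)
Line 11: ['memory', 'with'] (min_width=11, slack=0)
Line 12: ['night'] (min_width=5, slack=6)
Line 13: ['architect'] (min_width=9, slack=2)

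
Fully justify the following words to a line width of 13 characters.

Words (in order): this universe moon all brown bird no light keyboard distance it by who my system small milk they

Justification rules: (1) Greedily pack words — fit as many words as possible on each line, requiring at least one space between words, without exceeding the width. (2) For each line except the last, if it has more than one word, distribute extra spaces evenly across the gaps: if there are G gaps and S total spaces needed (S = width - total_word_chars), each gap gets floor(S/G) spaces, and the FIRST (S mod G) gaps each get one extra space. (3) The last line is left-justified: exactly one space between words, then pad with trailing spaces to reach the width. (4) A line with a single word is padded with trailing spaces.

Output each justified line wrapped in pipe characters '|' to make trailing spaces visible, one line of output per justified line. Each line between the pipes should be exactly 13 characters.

Answer: |this universe|
|moon      all|
|brown bird no|
|light        |
|keyboard     |
|distance   it|
|by   who   my|
|system  small|
|milk they    |

Derivation:
Line 1: ['this', 'universe'] (min_width=13, slack=0)
Line 2: ['moon', 'all'] (min_width=8, slack=5)
Line 3: ['brown', 'bird', 'no'] (min_width=13, slack=0)
Line 4: ['light'] (min_width=5, slack=8)
Line 5: ['keyboard'] (min_width=8, slack=5)
Line 6: ['distance', 'it'] (min_width=11, slack=2)
Line 7: ['by', 'who', 'my'] (min_width=9, slack=4)
Line 8: ['system', 'small'] (min_width=12, slack=1)
Line 9: ['milk', 'they'] (min_width=9, slack=4)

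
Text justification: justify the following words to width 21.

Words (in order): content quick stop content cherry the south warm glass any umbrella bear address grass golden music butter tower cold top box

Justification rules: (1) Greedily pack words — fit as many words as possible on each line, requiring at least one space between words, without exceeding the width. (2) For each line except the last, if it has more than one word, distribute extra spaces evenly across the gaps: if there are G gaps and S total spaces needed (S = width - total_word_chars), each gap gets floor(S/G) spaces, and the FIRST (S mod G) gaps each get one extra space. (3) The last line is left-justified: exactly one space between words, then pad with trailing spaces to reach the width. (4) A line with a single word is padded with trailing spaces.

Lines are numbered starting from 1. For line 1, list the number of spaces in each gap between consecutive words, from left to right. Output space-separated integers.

Line 1: ['content', 'quick', 'stop'] (min_width=18, slack=3)
Line 2: ['content', 'cherry', 'the'] (min_width=18, slack=3)
Line 3: ['south', 'warm', 'glass', 'any'] (min_width=20, slack=1)
Line 4: ['umbrella', 'bear', 'address'] (min_width=21, slack=0)
Line 5: ['grass', 'golden', 'music'] (min_width=18, slack=3)
Line 6: ['butter', 'tower', 'cold', 'top'] (min_width=21, slack=0)
Line 7: ['box'] (min_width=3, slack=18)

Answer: 3 2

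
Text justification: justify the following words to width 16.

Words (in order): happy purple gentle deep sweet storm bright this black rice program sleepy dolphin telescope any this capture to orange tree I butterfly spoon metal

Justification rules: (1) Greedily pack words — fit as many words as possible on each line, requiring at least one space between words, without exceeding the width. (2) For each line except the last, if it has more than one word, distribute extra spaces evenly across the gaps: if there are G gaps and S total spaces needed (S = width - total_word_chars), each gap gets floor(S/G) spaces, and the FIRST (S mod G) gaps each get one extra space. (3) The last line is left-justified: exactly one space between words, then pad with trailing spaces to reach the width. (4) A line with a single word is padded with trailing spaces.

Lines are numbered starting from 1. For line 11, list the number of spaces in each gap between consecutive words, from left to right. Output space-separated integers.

Answer: 2

Derivation:
Line 1: ['happy', 'purple'] (min_width=12, slack=4)
Line 2: ['gentle', 'deep'] (min_width=11, slack=5)
Line 3: ['sweet', 'storm'] (min_width=11, slack=5)
Line 4: ['bright', 'this'] (min_width=11, slack=5)
Line 5: ['black', 'rice'] (min_width=10, slack=6)
Line 6: ['program', 'sleepy'] (min_width=14, slack=2)
Line 7: ['dolphin'] (min_width=7, slack=9)
Line 8: ['telescope', 'any'] (min_width=13, slack=3)
Line 9: ['this', 'capture', 'to'] (min_width=15, slack=1)
Line 10: ['orange', 'tree', 'I'] (min_width=13, slack=3)
Line 11: ['butterfly', 'spoon'] (min_width=15, slack=1)
Line 12: ['metal'] (min_width=5, slack=11)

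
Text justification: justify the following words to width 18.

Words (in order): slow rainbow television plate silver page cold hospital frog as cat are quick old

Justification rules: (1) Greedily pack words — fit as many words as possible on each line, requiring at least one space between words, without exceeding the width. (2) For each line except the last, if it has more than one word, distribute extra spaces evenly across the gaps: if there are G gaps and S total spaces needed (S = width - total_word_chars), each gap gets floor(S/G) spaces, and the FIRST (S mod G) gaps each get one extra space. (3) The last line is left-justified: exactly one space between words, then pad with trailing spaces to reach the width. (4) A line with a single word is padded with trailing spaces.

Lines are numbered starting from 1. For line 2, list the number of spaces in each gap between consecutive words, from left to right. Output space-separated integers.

Line 1: ['slow', 'rainbow'] (min_width=12, slack=6)
Line 2: ['television', 'plate'] (min_width=16, slack=2)
Line 3: ['silver', 'page', 'cold'] (min_width=16, slack=2)
Line 4: ['hospital', 'frog', 'as'] (min_width=16, slack=2)
Line 5: ['cat', 'are', 'quick', 'old'] (min_width=17, slack=1)

Answer: 3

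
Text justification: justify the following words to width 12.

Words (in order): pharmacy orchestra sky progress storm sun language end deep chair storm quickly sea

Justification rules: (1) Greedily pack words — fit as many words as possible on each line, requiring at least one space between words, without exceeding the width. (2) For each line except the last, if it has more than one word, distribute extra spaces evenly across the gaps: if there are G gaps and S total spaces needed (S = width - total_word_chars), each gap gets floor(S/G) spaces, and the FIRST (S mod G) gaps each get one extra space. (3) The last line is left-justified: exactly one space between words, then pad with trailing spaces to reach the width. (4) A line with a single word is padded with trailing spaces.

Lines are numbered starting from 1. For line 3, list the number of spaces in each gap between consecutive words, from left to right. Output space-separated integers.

Line 1: ['pharmacy'] (min_width=8, slack=4)
Line 2: ['orchestra'] (min_width=9, slack=3)
Line 3: ['sky', 'progress'] (min_width=12, slack=0)
Line 4: ['storm', 'sun'] (min_width=9, slack=3)
Line 5: ['language', 'end'] (min_width=12, slack=0)
Line 6: ['deep', 'chair'] (min_width=10, slack=2)
Line 7: ['storm'] (min_width=5, slack=7)
Line 8: ['quickly', 'sea'] (min_width=11, slack=1)

Answer: 1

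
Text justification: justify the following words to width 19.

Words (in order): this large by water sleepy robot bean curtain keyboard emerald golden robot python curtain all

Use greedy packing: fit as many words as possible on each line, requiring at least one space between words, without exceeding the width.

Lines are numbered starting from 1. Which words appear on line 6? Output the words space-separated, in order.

Line 1: ['this', 'large', 'by', 'water'] (min_width=19, slack=0)
Line 2: ['sleepy', 'robot', 'bean'] (min_width=17, slack=2)
Line 3: ['curtain', 'keyboard'] (min_width=16, slack=3)
Line 4: ['emerald', 'golden'] (min_width=14, slack=5)
Line 5: ['robot', 'python'] (min_width=12, slack=7)
Line 6: ['curtain', 'all'] (min_width=11, slack=8)

Answer: curtain all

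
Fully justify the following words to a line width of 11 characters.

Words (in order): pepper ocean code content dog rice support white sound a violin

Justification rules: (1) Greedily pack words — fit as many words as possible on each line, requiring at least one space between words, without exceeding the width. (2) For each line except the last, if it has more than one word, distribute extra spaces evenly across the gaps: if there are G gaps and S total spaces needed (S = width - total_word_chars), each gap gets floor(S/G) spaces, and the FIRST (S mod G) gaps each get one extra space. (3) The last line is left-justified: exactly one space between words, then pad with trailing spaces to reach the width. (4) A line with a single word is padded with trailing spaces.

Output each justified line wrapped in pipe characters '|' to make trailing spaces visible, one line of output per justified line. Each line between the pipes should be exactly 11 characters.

Answer: |pepper     |
|ocean  code|
|content dog|
|rice       |
|support    |
|white sound|
|a violin   |

Derivation:
Line 1: ['pepper'] (min_width=6, slack=5)
Line 2: ['ocean', 'code'] (min_width=10, slack=1)
Line 3: ['content', 'dog'] (min_width=11, slack=0)
Line 4: ['rice'] (min_width=4, slack=7)
Line 5: ['support'] (min_width=7, slack=4)
Line 6: ['white', 'sound'] (min_width=11, slack=0)
Line 7: ['a', 'violin'] (min_width=8, slack=3)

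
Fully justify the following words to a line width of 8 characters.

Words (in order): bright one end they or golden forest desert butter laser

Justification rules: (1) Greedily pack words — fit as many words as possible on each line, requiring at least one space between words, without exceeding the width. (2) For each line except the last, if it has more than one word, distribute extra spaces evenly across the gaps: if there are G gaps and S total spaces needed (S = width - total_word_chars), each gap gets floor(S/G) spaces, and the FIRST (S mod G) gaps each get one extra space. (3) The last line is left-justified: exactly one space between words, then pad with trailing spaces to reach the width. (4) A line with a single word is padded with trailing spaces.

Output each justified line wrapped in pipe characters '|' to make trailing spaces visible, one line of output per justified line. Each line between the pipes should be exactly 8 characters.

Line 1: ['bright'] (min_width=6, slack=2)
Line 2: ['one', 'end'] (min_width=7, slack=1)
Line 3: ['they', 'or'] (min_width=7, slack=1)
Line 4: ['golden'] (min_width=6, slack=2)
Line 5: ['forest'] (min_width=6, slack=2)
Line 6: ['desert'] (min_width=6, slack=2)
Line 7: ['butter'] (min_width=6, slack=2)
Line 8: ['laser'] (min_width=5, slack=3)

Answer: |bright  |
|one  end|
|they  or|
|golden  |
|forest  |
|desert  |
|butter  |
|laser   |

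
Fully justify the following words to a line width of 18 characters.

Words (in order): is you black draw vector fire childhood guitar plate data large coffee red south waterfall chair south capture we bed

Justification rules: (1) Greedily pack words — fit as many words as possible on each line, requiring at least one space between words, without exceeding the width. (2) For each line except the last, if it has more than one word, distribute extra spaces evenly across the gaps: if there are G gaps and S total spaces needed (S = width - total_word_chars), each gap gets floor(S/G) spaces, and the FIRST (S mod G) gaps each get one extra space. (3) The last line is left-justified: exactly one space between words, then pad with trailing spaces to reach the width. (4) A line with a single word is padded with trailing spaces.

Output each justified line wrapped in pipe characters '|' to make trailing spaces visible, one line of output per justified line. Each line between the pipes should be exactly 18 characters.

Line 1: ['is', 'you', 'black', 'draw'] (min_width=17, slack=1)
Line 2: ['vector', 'fire'] (min_width=11, slack=7)
Line 3: ['childhood', 'guitar'] (min_width=16, slack=2)
Line 4: ['plate', 'data', 'large'] (min_width=16, slack=2)
Line 5: ['coffee', 'red', 'south'] (min_width=16, slack=2)
Line 6: ['waterfall', 'chair'] (min_width=15, slack=3)
Line 7: ['south', 'capture', 'we'] (min_width=16, slack=2)
Line 8: ['bed'] (min_width=3, slack=15)

Answer: |is  you black draw|
|vector        fire|
|childhood   guitar|
|plate  data  large|
|coffee  red  south|
|waterfall    chair|
|south  capture  we|
|bed               |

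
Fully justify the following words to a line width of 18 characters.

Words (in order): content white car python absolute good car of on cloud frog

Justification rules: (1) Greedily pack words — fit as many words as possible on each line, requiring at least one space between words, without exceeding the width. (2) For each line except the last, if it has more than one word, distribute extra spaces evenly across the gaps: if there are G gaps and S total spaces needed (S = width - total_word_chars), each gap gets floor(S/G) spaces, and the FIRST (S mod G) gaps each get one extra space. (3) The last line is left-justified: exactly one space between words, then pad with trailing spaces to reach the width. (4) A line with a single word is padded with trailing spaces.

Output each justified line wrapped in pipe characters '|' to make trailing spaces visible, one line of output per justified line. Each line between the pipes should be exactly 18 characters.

Line 1: ['content', 'white', 'car'] (min_width=17, slack=1)
Line 2: ['python', 'absolute'] (min_width=15, slack=3)
Line 3: ['good', 'car', 'of', 'on'] (min_width=14, slack=4)
Line 4: ['cloud', 'frog'] (min_width=10, slack=8)

Answer: |content  white car|
|python    absolute|
|good   car  of  on|
|cloud frog        |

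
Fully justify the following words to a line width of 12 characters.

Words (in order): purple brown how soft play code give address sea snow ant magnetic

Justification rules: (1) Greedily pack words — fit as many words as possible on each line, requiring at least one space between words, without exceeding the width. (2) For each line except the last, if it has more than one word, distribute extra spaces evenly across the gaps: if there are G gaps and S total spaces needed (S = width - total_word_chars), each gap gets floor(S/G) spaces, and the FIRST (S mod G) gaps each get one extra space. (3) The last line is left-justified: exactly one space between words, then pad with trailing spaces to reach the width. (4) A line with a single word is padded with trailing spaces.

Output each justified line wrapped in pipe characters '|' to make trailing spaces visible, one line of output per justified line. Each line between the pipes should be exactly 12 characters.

Line 1: ['purple', 'brown'] (min_width=12, slack=0)
Line 2: ['how', 'soft'] (min_width=8, slack=4)
Line 3: ['play', 'code'] (min_width=9, slack=3)
Line 4: ['give', 'address'] (min_width=12, slack=0)
Line 5: ['sea', 'snow', 'ant'] (min_width=12, slack=0)
Line 6: ['magnetic'] (min_width=8, slack=4)

Answer: |purple brown|
|how     soft|
|play    code|
|give address|
|sea snow ant|
|magnetic    |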